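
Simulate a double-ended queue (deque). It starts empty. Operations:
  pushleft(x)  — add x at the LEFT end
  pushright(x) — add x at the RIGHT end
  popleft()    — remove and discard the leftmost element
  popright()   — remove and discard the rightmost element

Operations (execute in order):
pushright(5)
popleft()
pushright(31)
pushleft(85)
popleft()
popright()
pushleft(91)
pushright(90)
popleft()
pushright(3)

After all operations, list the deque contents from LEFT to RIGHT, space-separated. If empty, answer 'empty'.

Answer: 90 3

Derivation:
pushright(5): [5]
popleft(): []
pushright(31): [31]
pushleft(85): [85, 31]
popleft(): [31]
popright(): []
pushleft(91): [91]
pushright(90): [91, 90]
popleft(): [90]
pushright(3): [90, 3]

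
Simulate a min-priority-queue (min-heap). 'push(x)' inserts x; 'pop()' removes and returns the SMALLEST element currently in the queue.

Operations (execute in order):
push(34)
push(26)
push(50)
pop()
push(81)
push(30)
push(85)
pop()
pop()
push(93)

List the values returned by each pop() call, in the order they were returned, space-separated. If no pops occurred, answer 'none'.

Answer: 26 30 34

Derivation:
push(34): heap contents = [34]
push(26): heap contents = [26, 34]
push(50): heap contents = [26, 34, 50]
pop() → 26: heap contents = [34, 50]
push(81): heap contents = [34, 50, 81]
push(30): heap contents = [30, 34, 50, 81]
push(85): heap contents = [30, 34, 50, 81, 85]
pop() → 30: heap contents = [34, 50, 81, 85]
pop() → 34: heap contents = [50, 81, 85]
push(93): heap contents = [50, 81, 85, 93]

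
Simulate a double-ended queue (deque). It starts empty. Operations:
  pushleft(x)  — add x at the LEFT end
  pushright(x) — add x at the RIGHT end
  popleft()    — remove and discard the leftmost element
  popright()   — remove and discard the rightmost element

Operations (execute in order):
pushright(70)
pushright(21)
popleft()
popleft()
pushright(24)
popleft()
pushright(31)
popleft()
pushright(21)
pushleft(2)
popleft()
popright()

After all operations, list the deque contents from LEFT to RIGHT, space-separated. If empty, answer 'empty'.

Answer: empty

Derivation:
pushright(70): [70]
pushright(21): [70, 21]
popleft(): [21]
popleft(): []
pushright(24): [24]
popleft(): []
pushright(31): [31]
popleft(): []
pushright(21): [21]
pushleft(2): [2, 21]
popleft(): [21]
popright(): []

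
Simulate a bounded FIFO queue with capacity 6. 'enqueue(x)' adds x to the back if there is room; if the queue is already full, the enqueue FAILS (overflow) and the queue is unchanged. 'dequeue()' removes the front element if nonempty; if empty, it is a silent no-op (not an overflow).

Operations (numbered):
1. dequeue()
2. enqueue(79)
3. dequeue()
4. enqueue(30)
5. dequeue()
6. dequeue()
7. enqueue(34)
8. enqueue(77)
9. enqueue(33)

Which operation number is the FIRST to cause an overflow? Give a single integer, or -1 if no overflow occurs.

1. dequeue(): empty, no-op, size=0
2. enqueue(79): size=1
3. dequeue(): size=0
4. enqueue(30): size=1
5. dequeue(): size=0
6. dequeue(): empty, no-op, size=0
7. enqueue(34): size=1
8. enqueue(77): size=2
9. enqueue(33): size=3

Answer: -1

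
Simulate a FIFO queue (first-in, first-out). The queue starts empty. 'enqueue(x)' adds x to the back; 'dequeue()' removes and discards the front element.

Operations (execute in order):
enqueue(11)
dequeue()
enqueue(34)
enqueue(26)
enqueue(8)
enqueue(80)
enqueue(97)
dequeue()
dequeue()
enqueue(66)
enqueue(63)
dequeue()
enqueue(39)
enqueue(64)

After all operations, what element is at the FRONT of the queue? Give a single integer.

Answer: 80

Derivation:
enqueue(11): queue = [11]
dequeue(): queue = []
enqueue(34): queue = [34]
enqueue(26): queue = [34, 26]
enqueue(8): queue = [34, 26, 8]
enqueue(80): queue = [34, 26, 8, 80]
enqueue(97): queue = [34, 26, 8, 80, 97]
dequeue(): queue = [26, 8, 80, 97]
dequeue(): queue = [8, 80, 97]
enqueue(66): queue = [8, 80, 97, 66]
enqueue(63): queue = [8, 80, 97, 66, 63]
dequeue(): queue = [80, 97, 66, 63]
enqueue(39): queue = [80, 97, 66, 63, 39]
enqueue(64): queue = [80, 97, 66, 63, 39, 64]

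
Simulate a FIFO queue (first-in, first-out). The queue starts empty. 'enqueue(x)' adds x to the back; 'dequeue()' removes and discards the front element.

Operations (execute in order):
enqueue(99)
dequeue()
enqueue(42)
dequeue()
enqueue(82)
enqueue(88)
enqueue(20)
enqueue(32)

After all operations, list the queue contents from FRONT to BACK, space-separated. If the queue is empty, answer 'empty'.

Answer: 82 88 20 32

Derivation:
enqueue(99): [99]
dequeue(): []
enqueue(42): [42]
dequeue(): []
enqueue(82): [82]
enqueue(88): [82, 88]
enqueue(20): [82, 88, 20]
enqueue(32): [82, 88, 20, 32]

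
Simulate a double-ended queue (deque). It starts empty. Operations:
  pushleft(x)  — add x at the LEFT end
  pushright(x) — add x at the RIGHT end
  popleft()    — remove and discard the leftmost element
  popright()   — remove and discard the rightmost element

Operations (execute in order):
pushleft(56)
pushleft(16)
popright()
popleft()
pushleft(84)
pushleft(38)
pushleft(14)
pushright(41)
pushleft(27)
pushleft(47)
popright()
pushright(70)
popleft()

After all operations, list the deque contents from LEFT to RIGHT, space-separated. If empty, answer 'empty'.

Answer: 27 14 38 84 70

Derivation:
pushleft(56): [56]
pushleft(16): [16, 56]
popright(): [16]
popleft(): []
pushleft(84): [84]
pushleft(38): [38, 84]
pushleft(14): [14, 38, 84]
pushright(41): [14, 38, 84, 41]
pushleft(27): [27, 14, 38, 84, 41]
pushleft(47): [47, 27, 14, 38, 84, 41]
popright(): [47, 27, 14, 38, 84]
pushright(70): [47, 27, 14, 38, 84, 70]
popleft(): [27, 14, 38, 84, 70]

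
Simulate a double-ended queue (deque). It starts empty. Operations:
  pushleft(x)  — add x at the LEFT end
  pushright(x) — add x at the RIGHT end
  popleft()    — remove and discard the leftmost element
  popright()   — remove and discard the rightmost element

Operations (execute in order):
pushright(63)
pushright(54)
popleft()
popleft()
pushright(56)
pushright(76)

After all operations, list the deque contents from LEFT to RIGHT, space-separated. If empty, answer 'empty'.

Answer: 56 76

Derivation:
pushright(63): [63]
pushright(54): [63, 54]
popleft(): [54]
popleft(): []
pushright(56): [56]
pushright(76): [56, 76]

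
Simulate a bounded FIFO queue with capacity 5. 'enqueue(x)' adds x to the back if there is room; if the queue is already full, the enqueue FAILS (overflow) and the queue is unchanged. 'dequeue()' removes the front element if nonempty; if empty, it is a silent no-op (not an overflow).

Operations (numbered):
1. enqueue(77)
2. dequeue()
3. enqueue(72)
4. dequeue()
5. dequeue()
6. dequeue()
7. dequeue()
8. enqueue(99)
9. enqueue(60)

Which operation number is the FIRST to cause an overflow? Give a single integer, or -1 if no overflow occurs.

1. enqueue(77): size=1
2. dequeue(): size=0
3. enqueue(72): size=1
4. dequeue(): size=0
5. dequeue(): empty, no-op, size=0
6. dequeue(): empty, no-op, size=0
7. dequeue(): empty, no-op, size=0
8. enqueue(99): size=1
9. enqueue(60): size=2

Answer: -1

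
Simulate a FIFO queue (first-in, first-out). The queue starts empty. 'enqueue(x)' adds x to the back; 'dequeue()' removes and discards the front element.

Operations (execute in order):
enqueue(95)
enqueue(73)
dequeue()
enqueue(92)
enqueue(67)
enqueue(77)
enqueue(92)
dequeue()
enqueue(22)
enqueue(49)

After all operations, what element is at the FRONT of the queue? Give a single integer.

Answer: 92

Derivation:
enqueue(95): queue = [95]
enqueue(73): queue = [95, 73]
dequeue(): queue = [73]
enqueue(92): queue = [73, 92]
enqueue(67): queue = [73, 92, 67]
enqueue(77): queue = [73, 92, 67, 77]
enqueue(92): queue = [73, 92, 67, 77, 92]
dequeue(): queue = [92, 67, 77, 92]
enqueue(22): queue = [92, 67, 77, 92, 22]
enqueue(49): queue = [92, 67, 77, 92, 22, 49]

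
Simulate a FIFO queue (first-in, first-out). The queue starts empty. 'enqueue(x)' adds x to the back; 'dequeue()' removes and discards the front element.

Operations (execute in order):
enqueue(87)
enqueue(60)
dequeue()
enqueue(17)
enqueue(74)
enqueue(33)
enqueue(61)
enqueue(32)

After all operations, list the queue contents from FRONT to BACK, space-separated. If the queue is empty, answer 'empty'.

enqueue(87): [87]
enqueue(60): [87, 60]
dequeue(): [60]
enqueue(17): [60, 17]
enqueue(74): [60, 17, 74]
enqueue(33): [60, 17, 74, 33]
enqueue(61): [60, 17, 74, 33, 61]
enqueue(32): [60, 17, 74, 33, 61, 32]

Answer: 60 17 74 33 61 32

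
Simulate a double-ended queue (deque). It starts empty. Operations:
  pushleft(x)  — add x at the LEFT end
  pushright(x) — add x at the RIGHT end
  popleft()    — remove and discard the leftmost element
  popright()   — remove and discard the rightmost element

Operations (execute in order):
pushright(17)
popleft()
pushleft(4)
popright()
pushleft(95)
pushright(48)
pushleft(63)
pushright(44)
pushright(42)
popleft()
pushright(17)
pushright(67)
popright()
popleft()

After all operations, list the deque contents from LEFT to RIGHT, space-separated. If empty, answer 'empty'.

Answer: 48 44 42 17

Derivation:
pushright(17): [17]
popleft(): []
pushleft(4): [4]
popright(): []
pushleft(95): [95]
pushright(48): [95, 48]
pushleft(63): [63, 95, 48]
pushright(44): [63, 95, 48, 44]
pushright(42): [63, 95, 48, 44, 42]
popleft(): [95, 48, 44, 42]
pushright(17): [95, 48, 44, 42, 17]
pushright(67): [95, 48, 44, 42, 17, 67]
popright(): [95, 48, 44, 42, 17]
popleft(): [48, 44, 42, 17]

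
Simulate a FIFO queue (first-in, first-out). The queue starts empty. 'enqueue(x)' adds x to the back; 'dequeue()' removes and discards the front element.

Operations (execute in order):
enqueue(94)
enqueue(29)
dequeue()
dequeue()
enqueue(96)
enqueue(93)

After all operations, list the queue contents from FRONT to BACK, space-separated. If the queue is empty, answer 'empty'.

Answer: 96 93

Derivation:
enqueue(94): [94]
enqueue(29): [94, 29]
dequeue(): [29]
dequeue(): []
enqueue(96): [96]
enqueue(93): [96, 93]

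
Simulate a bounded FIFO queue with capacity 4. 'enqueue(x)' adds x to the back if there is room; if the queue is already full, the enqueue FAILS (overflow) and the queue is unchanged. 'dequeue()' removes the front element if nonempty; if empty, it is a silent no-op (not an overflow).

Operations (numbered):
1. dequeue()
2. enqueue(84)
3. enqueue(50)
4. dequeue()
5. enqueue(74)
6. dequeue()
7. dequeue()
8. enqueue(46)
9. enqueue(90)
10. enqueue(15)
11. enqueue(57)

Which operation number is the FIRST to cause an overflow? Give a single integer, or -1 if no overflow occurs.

1. dequeue(): empty, no-op, size=0
2. enqueue(84): size=1
3. enqueue(50): size=2
4. dequeue(): size=1
5. enqueue(74): size=2
6. dequeue(): size=1
7. dequeue(): size=0
8. enqueue(46): size=1
9. enqueue(90): size=2
10. enqueue(15): size=3
11. enqueue(57): size=4

Answer: -1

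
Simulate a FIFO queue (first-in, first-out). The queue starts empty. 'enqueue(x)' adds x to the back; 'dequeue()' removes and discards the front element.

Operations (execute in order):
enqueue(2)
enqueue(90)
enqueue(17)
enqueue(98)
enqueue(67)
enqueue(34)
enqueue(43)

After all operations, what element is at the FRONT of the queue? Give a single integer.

enqueue(2): queue = [2]
enqueue(90): queue = [2, 90]
enqueue(17): queue = [2, 90, 17]
enqueue(98): queue = [2, 90, 17, 98]
enqueue(67): queue = [2, 90, 17, 98, 67]
enqueue(34): queue = [2, 90, 17, 98, 67, 34]
enqueue(43): queue = [2, 90, 17, 98, 67, 34, 43]

Answer: 2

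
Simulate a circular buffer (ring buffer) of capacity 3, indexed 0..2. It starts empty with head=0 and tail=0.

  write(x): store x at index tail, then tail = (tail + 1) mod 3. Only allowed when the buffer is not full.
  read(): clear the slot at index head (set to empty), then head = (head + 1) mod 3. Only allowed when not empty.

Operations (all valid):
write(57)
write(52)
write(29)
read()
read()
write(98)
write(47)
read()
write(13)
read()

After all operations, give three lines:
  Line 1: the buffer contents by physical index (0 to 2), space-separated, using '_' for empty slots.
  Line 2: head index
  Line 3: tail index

write(57): buf=[57 _ _], head=0, tail=1, size=1
write(52): buf=[57 52 _], head=0, tail=2, size=2
write(29): buf=[57 52 29], head=0, tail=0, size=3
read(): buf=[_ 52 29], head=1, tail=0, size=2
read(): buf=[_ _ 29], head=2, tail=0, size=1
write(98): buf=[98 _ 29], head=2, tail=1, size=2
write(47): buf=[98 47 29], head=2, tail=2, size=3
read(): buf=[98 47 _], head=0, tail=2, size=2
write(13): buf=[98 47 13], head=0, tail=0, size=3
read(): buf=[_ 47 13], head=1, tail=0, size=2

Answer: _ 47 13
1
0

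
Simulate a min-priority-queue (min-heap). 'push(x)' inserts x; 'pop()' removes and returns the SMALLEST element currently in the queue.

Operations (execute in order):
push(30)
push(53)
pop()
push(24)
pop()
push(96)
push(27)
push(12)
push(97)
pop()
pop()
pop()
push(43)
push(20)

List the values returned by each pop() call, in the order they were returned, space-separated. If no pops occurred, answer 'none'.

Answer: 30 24 12 27 53

Derivation:
push(30): heap contents = [30]
push(53): heap contents = [30, 53]
pop() → 30: heap contents = [53]
push(24): heap contents = [24, 53]
pop() → 24: heap contents = [53]
push(96): heap contents = [53, 96]
push(27): heap contents = [27, 53, 96]
push(12): heap contents = [12, 27, 53, 96]
push(97): heap contents = [12, 27, 53, 96, 97]
pop() → 12: heap contents = [27, 53, 96, 97]
pop() → 27: heap contents = [53, 96, 97]
pop() → 53: heap contents = [96, 97]
push(43): heap contents = [43, 96, 97]
push(20): heap contents = [20, 43, 96, 97]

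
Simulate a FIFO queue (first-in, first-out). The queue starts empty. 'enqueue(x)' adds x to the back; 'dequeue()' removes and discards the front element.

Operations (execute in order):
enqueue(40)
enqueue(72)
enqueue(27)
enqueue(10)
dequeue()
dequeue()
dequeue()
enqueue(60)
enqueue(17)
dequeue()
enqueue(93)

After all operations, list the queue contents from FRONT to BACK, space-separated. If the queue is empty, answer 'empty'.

Answer: 60 17 93

Derivation:
enqueue(40): [40]
enqueue(72): [40, 72]
enqueue(27): [40, 72, 27]
enqueue(10): [40, 72, 27, 10]
dequeue(): [72, 27, 10]
dequeue(): [27, 10]
dequeue(): [10]
enqueue(60): [10, 60]
enqueue(17): [10, 60, 17]
dequeue(): [60, 17]
enqueue(93): [60, 17, 93]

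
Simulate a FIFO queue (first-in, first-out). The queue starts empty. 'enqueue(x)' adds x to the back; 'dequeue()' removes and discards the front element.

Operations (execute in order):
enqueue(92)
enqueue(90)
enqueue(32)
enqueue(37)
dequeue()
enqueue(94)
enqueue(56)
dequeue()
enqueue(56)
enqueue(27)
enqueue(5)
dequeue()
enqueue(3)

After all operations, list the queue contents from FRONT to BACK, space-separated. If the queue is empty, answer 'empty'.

enqueue(92): [92]
enqueue(90): [92, 90]
enqueue(32): [92, 90, 32]
enqueue(37): [92, 90, 32, 37]
dequeue(): [90, 32, 37]
enqueue(94): [90, 32, 37, 94]
enqueue(56): [90, 32, 37, 94, 56]
dequeue(): [32, 37, 94, 56]
enqueue(56): [32, 37, 94, 56, 56]
enqueue(27): [32, 37, 94, 56, 56, 27]
enqueue(5): [32, 37, 94, 56, 56, 27, 5]
dequeue(): [37, 94, 56, 56, 27, 5]
enqueue(3): [37, 94, 56, 56, 27, 5, 3]

Answer: 37 94 56 56 27 5 3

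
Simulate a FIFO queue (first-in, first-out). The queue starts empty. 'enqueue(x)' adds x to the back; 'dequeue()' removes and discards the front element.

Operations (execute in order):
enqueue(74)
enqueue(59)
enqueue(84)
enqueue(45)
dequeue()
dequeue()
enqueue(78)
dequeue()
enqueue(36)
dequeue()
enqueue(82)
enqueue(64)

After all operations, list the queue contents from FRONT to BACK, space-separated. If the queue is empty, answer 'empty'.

Answer: 78 36 82 64

Derivation:
enqueue(74): [74]
enqueue(59): [74, 59]
enqueue(84): [74, 59, 84]
enqueue(45): [74, 59, 84, 45]
dequeue(): [59, 84, 45]
dequeue(): [84, 45]
enqueue(78): [84, 45, 78]
dequeue(): [45, 78]
enqueue(36): [45, 78, 36]
dequeue(): [78, 36]
enqueue(82): [78, 36, 82]
enqueue(64): [78, 36, 82, 64]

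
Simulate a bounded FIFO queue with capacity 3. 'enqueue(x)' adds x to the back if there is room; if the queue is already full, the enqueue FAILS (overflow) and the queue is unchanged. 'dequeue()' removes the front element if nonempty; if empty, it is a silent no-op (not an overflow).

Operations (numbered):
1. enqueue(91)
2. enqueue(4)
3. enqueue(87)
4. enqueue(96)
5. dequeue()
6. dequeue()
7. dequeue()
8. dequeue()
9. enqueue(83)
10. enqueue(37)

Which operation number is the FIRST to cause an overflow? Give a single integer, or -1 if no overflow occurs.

Answer: 4

Derivation:
1. enqueue(91): size=1
2. enqueue(4): size=2
3. enqueue(87): size=3
4. enqueue(96): size=3=cap → OVERFLOW (fail)
5. dequeue(): size=2
6. dequeue(): size=1
7. dequeue(): size=0
8. dequeue(): empty, no-op, size=0
9. enqueue(83): size=1
10. enqueue(37): size=2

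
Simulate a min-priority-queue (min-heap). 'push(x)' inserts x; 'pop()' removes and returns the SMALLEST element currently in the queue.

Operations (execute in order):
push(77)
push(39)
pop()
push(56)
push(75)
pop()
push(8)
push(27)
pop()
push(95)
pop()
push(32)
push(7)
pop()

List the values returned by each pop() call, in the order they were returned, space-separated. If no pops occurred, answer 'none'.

Answer: 39 56 8 27 7

Derivation:
push(77): heap contents = [77]
push(39): heap contents = [39, 77]
pop() → 39: heap contents = [77]
push(56): heap contents = [56, 77]
push(75): heap contents = [56, 75, 77]
pop() → 56: heap contents = [75, 77]
push(8): heap contents = [8, 75, 77]
push(27): heap contents = [8, 27, 75, 77]
pop() → 8: heap contents = [27, 75, 77]
push(95): heap contents = [27, 75, 77, 95]
pop() → 27: heap contents = [75, 77, 95]
push(32): heap contents = [32, 75, 77, 95]
push(7): heap contents = [7, 32, 75, 77, 95]
pop() → 7: heap contents = [32, 75, 77, 95]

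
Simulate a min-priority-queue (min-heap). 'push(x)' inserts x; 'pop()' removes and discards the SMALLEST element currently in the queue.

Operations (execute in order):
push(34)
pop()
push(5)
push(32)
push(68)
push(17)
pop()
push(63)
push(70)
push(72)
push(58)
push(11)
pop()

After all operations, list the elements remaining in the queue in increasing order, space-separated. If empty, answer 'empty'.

Answer: 17 32 58 63 68 70 72

Derivation:
push(34): heap contents = [34]
pop() → 34: heap contents = []
push(5): heap contents = [5]
push(32): heap contents = [5, 32]
push(68): heap contents = [5, 32, 68]
push(17): heap contents = [5, 17, 32, 68]
pop() → 5: heap contents = [17, 32, 68]
push(63): heap contents = [17, 32, 63, 68]
push(70): heap contents = [17, 32, 63, 68, 70]
push(72): heap contents = [17, 32, 63, 68, 70, 72]
push(58): heap contents = [17, 32, 58, 63, 68, 70, 72]
push(11): heap contents = [11, 17, 32, 58, 63, 68, 70, 72]
pop() → 11: heap contents = [17, 32, 58, 63, 68, 70, 72]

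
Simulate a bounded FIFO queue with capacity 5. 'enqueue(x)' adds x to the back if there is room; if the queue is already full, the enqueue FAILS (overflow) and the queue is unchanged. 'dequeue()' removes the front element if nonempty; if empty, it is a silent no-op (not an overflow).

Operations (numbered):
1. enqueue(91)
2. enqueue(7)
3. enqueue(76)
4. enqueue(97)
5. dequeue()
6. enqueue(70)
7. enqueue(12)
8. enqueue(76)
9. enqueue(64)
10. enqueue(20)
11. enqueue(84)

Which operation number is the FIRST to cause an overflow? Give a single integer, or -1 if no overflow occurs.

Answer: 8

Derivation:
1. enqueue(91): size=1
2. enqueue(7): size=2
3. enqueue(76): size=3
4. enqueue(97): size=4
5. dequeue(): size=3
6. enqueue(70): size=4
7. enqueue(12): size=5
8. enqueue(76): size=5=cap → OVERFLOW (fail)
9. enqueue(64): size=5=cap → OVERFLOW (fail)
10. enqueue(20): size=5=cap → OVERFLOW (fail)
11. enqueue(84): size=5=cap → OVERFLOW (fail)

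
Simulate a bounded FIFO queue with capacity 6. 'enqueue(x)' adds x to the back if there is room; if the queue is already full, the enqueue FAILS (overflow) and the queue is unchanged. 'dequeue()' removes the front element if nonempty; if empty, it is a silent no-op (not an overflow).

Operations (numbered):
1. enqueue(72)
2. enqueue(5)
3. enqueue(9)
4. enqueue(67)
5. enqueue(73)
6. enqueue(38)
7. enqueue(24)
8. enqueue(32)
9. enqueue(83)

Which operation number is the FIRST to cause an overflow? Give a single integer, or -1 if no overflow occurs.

1. enqueue(72): size=1
2. enqueue(5): size=2
3. enqueue(9): size=3
4. enqueue(67): size=4
5. enqueue(73): size=5
6. enqueue(38): size=6
7. enqueue(24): size=6=cap → OVERFLOW (fail)
8. enqueue(32): size=6=cap → OVERFLOW (fail)
9. enqueue(83): size=6=cap → OVERFLOW (fail)

Answer: 7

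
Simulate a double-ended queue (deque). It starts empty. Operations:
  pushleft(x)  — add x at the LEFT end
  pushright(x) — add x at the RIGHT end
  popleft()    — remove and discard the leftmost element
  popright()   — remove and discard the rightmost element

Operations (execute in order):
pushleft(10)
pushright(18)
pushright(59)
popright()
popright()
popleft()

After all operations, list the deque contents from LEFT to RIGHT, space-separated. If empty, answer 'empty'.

pushleft(10): [10]
pushright(18): [10, 18]
pushright(59): [10, 18, 59]
popright(): [10, 18]
popright(): [10]
popleft(): []

Answer: empty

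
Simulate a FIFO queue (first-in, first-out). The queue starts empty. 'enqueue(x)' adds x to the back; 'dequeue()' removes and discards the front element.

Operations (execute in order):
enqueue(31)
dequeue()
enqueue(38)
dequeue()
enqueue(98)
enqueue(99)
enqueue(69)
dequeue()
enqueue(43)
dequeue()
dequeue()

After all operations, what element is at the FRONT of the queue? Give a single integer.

Answer: 43

Derivation:
enqueue(31): queue = [31]
dequeue(): queue = []
enqueue(38): queue = [38]
dequeue(): queue = []
enqueue(98): queue = [98]
enqueue(99): queue = [98, 99]
enqueue(69): queue = [98, 99, 69]
dequeue(): queue = [99, 69]
enqueue(43): queue = [99, 69, 43]
dequeue(): queue = [69, 43]
dequeue(): queue = [43]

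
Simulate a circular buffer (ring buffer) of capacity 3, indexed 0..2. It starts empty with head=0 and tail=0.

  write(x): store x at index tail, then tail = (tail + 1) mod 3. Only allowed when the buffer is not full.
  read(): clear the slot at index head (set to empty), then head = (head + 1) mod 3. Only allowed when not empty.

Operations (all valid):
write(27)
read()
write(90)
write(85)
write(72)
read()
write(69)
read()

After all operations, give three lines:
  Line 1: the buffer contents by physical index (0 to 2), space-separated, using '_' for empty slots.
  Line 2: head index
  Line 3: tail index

write(27): buf=[27 _ _], head=0, tail=1, size=1
read(): buf=[_ _ _], head=1, tail=1, size=0
write(90): buf=[_ 90 _], head=1, tail=2, size=1
write(85): buf=[_ 90 85], head=1, tail=0, size=2
write(72): buf=[72 90 85], head=1, tail=1, size=3
read(): buf=[72 _ 85], head=2, tail=1, size=2
write(69): buf=[72 69 85], head=2, tail=2, size=3
read(): buf=[72 69 _], head=0, tail=2, size=2

Answer: 72 69 _
0
2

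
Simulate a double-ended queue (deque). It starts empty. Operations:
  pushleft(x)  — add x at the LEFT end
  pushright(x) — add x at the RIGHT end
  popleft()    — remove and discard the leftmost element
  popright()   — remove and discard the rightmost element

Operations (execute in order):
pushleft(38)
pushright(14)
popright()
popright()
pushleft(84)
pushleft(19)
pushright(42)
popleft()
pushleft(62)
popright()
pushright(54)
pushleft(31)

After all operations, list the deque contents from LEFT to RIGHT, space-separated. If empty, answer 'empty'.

pushleft(38): [38]
pushright(14): [38, 14]
popright(): [38]
popright(): []
pushleft(84): [84]
pushleft(19): [19, 84]
pushright(42): [19, 84, 42]
popleft(): [84, 42]
pushleft(62): [62, 84, 42]
popright(): [62, 84]
pushright(54): [62, 84, 54]
pushleft(31): [31, 62, 84, 54]

Answer: 31 62 84 54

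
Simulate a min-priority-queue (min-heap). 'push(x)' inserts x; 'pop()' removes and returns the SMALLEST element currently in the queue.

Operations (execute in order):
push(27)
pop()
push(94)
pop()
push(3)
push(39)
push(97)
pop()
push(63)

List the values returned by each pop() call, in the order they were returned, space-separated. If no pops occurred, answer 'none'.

Answer: 27 94 3

Derivation:
push(27): heap contents = [27]
pop() → 27: heap contents = []
push(94): heap contents = [94]
pop() → 94: heap contents = []
push(3): heap contents = [3]
push(39): heap contents = [3, 39]
push(97): heap contents = [3, 39, 97]
pop() → 3: heap contents = [39, 97]
push(63): heap contents = [39, 63, 97]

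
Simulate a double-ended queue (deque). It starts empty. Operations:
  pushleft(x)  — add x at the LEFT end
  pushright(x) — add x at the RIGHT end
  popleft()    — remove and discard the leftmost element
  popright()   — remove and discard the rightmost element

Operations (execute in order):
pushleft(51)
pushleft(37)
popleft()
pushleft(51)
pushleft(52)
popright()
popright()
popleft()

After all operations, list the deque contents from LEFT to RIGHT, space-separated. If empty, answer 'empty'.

Answer: empty

Derivation:
pushleft(51): [51]
pushleft(37): [37, 51]
popleft(): [51]
pushleft(51): [51, 51]
pushleft(52): [52, 51, 51]
popright(): [52, 51]
popright(): [52]
popleft(): []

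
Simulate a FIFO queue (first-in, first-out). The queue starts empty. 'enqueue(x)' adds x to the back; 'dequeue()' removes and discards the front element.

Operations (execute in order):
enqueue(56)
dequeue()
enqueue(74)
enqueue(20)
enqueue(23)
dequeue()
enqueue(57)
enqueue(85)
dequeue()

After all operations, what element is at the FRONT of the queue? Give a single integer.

enqueue(56): queue = [56]
dequeue(): queue = []
enqueue(74): queue = [74]
enqueue(20): queue = [74, 20]
enqueue(23): queue = [74, 20, 23]
dequeue(): queue = [20, 23]
enqueue(57): queue = [20, 23, 57]
enqueue(85): queue = [20, 23, 57, 85]
dequeue(): queue = [23, 57, 85]

Answer: 23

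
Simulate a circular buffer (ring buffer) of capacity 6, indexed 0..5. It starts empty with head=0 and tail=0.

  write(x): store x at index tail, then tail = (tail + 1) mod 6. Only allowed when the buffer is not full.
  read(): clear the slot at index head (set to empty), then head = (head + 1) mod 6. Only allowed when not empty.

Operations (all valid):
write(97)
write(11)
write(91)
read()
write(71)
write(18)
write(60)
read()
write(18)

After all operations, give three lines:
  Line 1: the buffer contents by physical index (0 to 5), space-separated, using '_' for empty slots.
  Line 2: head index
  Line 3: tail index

write(97): buf=[97 _ _ _ _ _], head=0, tail=1, size=1
write(11): buf=[97 11 _ _ _ _], head=0, tail=2, size=2
write(91): buf=[97 11 91 _ _ _], head=0, tail=3, size=3
read(): buf=[_ 11 91 _ _ _], head=1, tail=3, size=2
write(71): buf=[_ 11 91 71 _ _], head=1, tail=4, size=3
write(18): buf=[_ 11 91 71 18 _], head=1, tail=5, size=4
write(60): buf=[_ 11 91 71 18 60], head=1, tail=0, size=5
read(): buf=[_ _ 91 71 18 60], head=2, tail=0, size=4
write(18): buf=[18 _ 91 71 18 60], head=2, tail=1, size=5

Answer: 18 _ 91 71 18 60
2
1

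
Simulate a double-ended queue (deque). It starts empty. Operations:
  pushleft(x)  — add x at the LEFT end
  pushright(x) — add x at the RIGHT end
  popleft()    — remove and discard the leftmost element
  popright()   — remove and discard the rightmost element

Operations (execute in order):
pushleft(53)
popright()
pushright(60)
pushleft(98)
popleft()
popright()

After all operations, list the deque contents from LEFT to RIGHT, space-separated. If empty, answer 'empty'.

pushleft(53): [53]
popright(): []
pushright(60): [60]
pushleft(98): [98, 60]
popleft(): [60]
popright(): []

Answer: empty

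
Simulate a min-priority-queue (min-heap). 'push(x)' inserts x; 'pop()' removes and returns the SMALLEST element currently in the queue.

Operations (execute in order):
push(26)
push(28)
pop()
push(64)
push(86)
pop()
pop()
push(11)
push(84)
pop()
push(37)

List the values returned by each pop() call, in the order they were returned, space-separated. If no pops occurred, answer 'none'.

push(26): heap contents = [26]
push(28): heap contents = [26, 28]
pop() → 26: heap contents = [28]
push(64): heap contents = [28, 64]
push(86): heap contents = [28, 64, 86]
pop() → 28: heap contents = [64, 86]
pop() → 64: heap contents = [86]
push(11): heap contents = [11, 86]
push(84): heap contents = [11, 84, 86]
pop() → 11: heap contents = [84, 86]
push(37): heap contents = [37, 84, 86]

Answer: 26 28 64 11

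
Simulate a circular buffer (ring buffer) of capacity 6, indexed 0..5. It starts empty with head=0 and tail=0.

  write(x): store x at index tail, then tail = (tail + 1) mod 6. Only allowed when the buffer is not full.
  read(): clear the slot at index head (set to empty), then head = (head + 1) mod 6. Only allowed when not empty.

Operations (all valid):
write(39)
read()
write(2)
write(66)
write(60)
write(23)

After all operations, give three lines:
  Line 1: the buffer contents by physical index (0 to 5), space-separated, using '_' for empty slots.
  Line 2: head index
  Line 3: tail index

write(39): buf=[39 _ _ _ _ _], head=0, tail=1, size=1
read(): buf=[_ _ _ _ _ _], head=1, tail=1, size=0
write(2): buf=[_ 2 _ _ _ _], head=1, tail=2, size=1
write(66): buf=[_ 2 66 _ _ _], head=1, tail=3, size=2
write(60): buf=[_ 2 66 60 _ _], head=1, tail=4, size=3
write(23): buf=[_ 2 66 60 23 _], head=1, tail=5, size=4

Answer: _ 2 66 60 23 _
1
5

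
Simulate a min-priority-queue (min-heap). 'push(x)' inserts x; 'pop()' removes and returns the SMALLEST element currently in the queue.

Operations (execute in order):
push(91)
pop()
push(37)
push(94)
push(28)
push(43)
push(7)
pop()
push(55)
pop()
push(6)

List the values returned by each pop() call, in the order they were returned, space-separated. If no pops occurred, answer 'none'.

Answer: 91 7 28

Derivation:
push(91): heap contents = [91]
pop() → 91: heap contents = []
push(37): heap contents = [37]
push(94): heap contents = [37, 94]
push(28): heap contents = [28, 37, 94]
push(43): heap contents = [28, 37, 43, 94]
push(7): heap contents = [7, 28, 37, 43, 94]
pop() → 7: heap contents = [28, 37, 43, 94]
push(55): heap contents = [28, 37, 43, 55, 94]
pop() → 28: heap contents = [37, 43, 55, 94]
push(6): heap contents = [6, 37, 43, 55, 94]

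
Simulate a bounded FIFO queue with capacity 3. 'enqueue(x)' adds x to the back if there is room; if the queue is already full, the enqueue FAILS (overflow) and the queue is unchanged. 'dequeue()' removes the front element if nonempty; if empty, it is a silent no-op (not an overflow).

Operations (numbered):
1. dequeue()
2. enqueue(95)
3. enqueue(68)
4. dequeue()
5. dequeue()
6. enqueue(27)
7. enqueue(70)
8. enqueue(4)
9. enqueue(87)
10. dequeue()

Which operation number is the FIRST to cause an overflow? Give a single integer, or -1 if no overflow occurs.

Answer: 9

Derivation:
1. dequeue(): empty, no-op, size=0
2. enqueue(95): size=1
3. enqueue(68): size=2
4. dequeue(): size=1
5. dequeue(): size=0
6. enqueue(27): size=1
7. enqueue(70): size=2
8. enqueue(4): size=3
9. enqueue(87): size=3=cap → OVERFLOW (fail)
10. dequeue(): size=2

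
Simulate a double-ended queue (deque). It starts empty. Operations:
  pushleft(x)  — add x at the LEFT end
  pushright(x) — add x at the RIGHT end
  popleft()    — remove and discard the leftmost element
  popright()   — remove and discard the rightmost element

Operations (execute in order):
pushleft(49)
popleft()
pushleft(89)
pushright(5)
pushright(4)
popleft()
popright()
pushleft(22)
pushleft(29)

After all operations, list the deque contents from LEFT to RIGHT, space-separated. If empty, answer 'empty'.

pushleft(49): [49]
popleft(): []
pushleft(89): [89]
pushright(5): [89, 5]
pushright(4): [89, 5, 4]
popleft(): [5, 4]
popright(): [5]
pushleft(22): [22, 5]
pushleft(29): [29, 22, 5]

Answer: 29 22 5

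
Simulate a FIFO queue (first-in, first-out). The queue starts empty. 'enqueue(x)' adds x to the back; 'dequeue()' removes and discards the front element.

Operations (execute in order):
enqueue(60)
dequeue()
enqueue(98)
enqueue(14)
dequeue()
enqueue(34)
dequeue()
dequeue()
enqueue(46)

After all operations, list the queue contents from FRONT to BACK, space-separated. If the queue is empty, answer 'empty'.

enqueue(60): [60]
dequeue(): []
enqueue(98): [98]
enqueue(14): [98, 14]
dequeue(): [14]
enqueue(34): [14, 34]
dequeue(): [34]
dequeue(): []
enqueue(46): [46]

Answer: 46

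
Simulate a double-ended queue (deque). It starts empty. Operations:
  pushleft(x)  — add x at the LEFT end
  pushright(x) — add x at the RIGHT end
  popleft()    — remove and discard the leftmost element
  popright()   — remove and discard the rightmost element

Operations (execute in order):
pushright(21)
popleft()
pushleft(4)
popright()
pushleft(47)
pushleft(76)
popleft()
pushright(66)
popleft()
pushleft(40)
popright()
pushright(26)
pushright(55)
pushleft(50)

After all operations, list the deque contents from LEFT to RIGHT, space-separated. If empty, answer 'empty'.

pushright(21): [21]
popleft(): []
pushleft(4): [4]
popright(): []
pushleft(47): [47]
pushleft(76): [76, 47]
popleft(): [47]
pushright(66): [47, 66]
popleft(): [66]
pushleft(40): [40, 66]
popright(): [40]
pushright(26): [40, 26]
pushright(55): [40, 26, 55]
pushleft(50): [50, 40, 26, 55]

Answer: 50 40 26 55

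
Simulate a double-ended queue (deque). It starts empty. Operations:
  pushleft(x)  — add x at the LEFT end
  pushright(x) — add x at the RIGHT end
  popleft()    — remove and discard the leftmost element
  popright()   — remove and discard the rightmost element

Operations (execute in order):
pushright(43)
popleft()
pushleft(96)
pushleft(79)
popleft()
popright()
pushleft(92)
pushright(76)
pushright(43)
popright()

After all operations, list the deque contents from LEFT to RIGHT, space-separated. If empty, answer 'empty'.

Answer: 92 76

Derivation:
pushright(43): [43]
popleft(): []
pushleft(96): [96]
pushleft(79): [79, 96]
popleft(): [96]
popright(): []
pushleft(92): [92]
pushright(76): [92, 76]
pushright(43): [92, 76, 43]
popright(): [92, 76]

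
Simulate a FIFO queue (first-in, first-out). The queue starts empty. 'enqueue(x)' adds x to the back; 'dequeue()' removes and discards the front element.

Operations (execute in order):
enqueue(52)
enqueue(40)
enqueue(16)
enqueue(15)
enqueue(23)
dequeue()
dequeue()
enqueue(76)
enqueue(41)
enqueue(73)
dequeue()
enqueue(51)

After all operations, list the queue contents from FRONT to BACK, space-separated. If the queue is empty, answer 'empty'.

Answer: 15 23 76 41 73 51

Derivation:
enqueue(52): [52]
enqueue(40): [52, 40]
enqueue(16): [52, 40, 16]
enqueue(15): [52, 40, 16, 15]
enqueue(23): [52, 40, 16, 15, 23]
dequeue(): [40, 16, 15, 23]
dequeue(): [16, 15, 23]
enqueue(76): [16, 15, 23, 76]
enqueue(41): [16, 15, 23, 76, 41]
enqueue(73): [16, 15, 23, 76, 41, 73]
dequeue(): [15, 23, 76, 41, 73]
enqueue(51): [15, 23, 76, 41, 73, 51]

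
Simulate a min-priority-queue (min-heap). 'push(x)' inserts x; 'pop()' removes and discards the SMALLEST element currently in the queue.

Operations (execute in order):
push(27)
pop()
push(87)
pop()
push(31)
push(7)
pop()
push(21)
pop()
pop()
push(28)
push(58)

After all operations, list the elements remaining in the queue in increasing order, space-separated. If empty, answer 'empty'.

push(27): heap contents = [27]
pop() → 27: heap contents = []
push(87): heap contents = [87]
pop() → 87: heap contents = []
push(31): heap contents = [31]
push(7): heap contents = [7, 31]
pop() → 7: heap contents = [31]
push(21): heap contents = [21, 31]
pop() → 21: heap contents = [31]
pop() → 31: heap contents = []
push(28): heap contents = [28]
push(58): heap contents = [28, 58]

Answer: 28 58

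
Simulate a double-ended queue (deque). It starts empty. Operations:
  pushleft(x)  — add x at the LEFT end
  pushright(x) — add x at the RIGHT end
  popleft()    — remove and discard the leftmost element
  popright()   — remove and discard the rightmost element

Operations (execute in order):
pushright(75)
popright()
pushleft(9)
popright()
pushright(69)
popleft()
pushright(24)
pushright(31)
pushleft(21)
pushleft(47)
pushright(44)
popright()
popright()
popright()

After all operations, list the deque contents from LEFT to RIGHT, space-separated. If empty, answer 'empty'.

pushright(75): [75]
popright(): []
pushleft(9): [9]
popright(): []
pushright(69): [69]
popleft(): []
pushright(24): [24]
pushright(31): [24, 31]
pushleft(21): [21, 24, 31]
pushleft(47): [47, 21, 24, 31]
pushright(44): [47, 21, 24, 31, 44]
popright(): [47, 21, 24, 31]
popright(): [47, 21, 24]
popright(): [47, 21]

Answer: 47 21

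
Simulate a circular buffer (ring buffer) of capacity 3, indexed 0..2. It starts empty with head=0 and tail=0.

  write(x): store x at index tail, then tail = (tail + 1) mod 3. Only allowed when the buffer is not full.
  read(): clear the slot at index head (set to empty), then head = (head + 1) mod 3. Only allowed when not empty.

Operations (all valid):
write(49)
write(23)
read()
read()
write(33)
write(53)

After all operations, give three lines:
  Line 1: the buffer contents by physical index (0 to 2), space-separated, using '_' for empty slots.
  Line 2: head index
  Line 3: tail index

Answer: 53 _ 33
2
1

Derivation:
write(49): buf=[49 _ _], head=0, tail=1, size=1
write(23): buf=[49 23 _], head=0, tail=2, size=2
read(): buf=[_ 23 _], head=1, tail=2, size=1
read(): buf=[_ _ _], head=2, tail=2, size=0
write(33): buf=[_ _ 33], head=2, tail=0, size=1
write(53): buf=[53 _ 33], head=2, tail=1, size=2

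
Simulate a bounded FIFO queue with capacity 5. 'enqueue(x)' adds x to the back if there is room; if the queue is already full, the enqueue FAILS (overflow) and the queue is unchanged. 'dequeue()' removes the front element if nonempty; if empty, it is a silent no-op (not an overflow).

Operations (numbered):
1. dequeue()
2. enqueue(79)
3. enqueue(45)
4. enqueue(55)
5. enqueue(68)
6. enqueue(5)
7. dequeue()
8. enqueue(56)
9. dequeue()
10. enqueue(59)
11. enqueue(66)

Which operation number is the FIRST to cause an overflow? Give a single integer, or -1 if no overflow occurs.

Answer: 11

Derivation:
1. dequeue(): empty, no-op, size=0
2. enqueue(79): size=1
3. enqueue(45): size=2
4. enqueue(55): size=3
5. enqueue(68): size=4
6. enqueue(5): size=5
7. dequeue(): size=4
8. enqueue(56): size=5
9. dequeue(): size=4
10. enqueue(59): size=5
11. enqueue(66): size=5=cap → OVERFLOW (fail)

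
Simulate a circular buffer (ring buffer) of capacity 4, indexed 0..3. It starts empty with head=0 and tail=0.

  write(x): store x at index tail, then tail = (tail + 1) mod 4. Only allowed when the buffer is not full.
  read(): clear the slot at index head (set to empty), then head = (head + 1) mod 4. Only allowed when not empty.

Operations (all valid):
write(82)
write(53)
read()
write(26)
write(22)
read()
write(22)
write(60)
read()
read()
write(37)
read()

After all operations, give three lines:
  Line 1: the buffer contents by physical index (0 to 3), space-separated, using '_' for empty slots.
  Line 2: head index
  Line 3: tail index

write(82): buf=[82 _ _ _], head=0, tail=1, size=1
write(53): buf=[82 53 _ _], head=0, tail=2, size=2
read(): buf=[_ 53 _ _], head=1, tail=2, size=1
write(26): buf=[_ 53 26 _], head=1, tail=3, size=2
write(22): buf=[_ 53 26 22], head=1, tail=0, size=3
read(): buf=[_ _ 26 22], head=2, tail=0, size=2
write(22): buf=[22 _ 26 22], head=2, tail=1, size=3
write(60): buf=[22 60 26 22], head=2, tail=2, size=4
read(): buf=[22 60 _ 22], head=3, tail=2, size=3
read(): buf=[22 60 _ _], head=0, tail=2, size=2
write(37): buf=[22 60 37 _], head=0, tail=3, size=3
read(): buf=[_ 60 37 _], head=1, tail=3, size=2

Answer: _ 60 37 _
1
3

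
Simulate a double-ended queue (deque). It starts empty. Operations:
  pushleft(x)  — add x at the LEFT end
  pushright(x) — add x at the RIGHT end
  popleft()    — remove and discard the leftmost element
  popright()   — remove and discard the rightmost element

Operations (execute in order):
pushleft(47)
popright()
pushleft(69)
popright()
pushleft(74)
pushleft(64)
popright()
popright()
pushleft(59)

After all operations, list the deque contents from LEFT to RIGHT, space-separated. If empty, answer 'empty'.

Answer: 59

Derivation:
pushleft(47): [47]
popright(): []
pushleft(69): [69]
popright(): []
pushleft(74): [74]
pushleft(64): [64, 74]
popright(): [64]
popright(): []
pushleft(59): [59]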